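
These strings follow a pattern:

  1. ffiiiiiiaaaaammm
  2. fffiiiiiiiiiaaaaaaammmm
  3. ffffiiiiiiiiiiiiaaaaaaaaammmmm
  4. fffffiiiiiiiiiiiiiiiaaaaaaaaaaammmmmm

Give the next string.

ffffffiiiiiiiiiiiiiiiiiiaaaaaaaaaaaaammmmmmm

Term n consists of n f's, followed by 3n i's, followed by 2n+1 a's, followed by n+1 m's, where the shown terms are n = 2, 3, 4, 5.
At n = 6 the blocks have lengths 6, 18, 13, 7.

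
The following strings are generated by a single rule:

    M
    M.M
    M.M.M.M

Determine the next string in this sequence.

s(k+1) = s(k)·.·s(k) — each term doubles the last with '.' between the halves.
Doubling M.M.M.M with '.' between the halves:

M.M.M.M.M.M.M.M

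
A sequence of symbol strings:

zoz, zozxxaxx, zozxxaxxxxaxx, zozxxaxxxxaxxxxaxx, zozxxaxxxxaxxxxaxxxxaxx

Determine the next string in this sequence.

zozxxaxxxxaxxxxaxxxxaxxxxaxx

The strings grow by a fixed suffix xxaxx each time.
One more step from zozxxaxxxxaxxxxaxxxxaxx gives the answer.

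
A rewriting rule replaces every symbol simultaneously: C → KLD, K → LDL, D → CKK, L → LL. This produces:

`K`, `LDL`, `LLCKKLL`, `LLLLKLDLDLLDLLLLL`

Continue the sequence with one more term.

Replace each of the 17 characters of LLLLKLDLDLLDLLLLL in place — LL LL LL LL LDL LL CKK LL CKK LL LL CKK LL LL LL LL LL — and concatenate.

LLLLLLLLLDLLLCKKLLCKKLLLLCKKLLLLLLLLLL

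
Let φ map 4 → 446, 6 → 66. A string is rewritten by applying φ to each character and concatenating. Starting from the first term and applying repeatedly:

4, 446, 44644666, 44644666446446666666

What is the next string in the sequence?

446446664464466666664464466644644666666666666666

φ(44644666446446666666) expands symbol-by-symbol to 446 446 66 446 446 66 66 66 446 446 66 446 446 66 66 66 66 66 66 66; joining the 20 pieces gives the next term.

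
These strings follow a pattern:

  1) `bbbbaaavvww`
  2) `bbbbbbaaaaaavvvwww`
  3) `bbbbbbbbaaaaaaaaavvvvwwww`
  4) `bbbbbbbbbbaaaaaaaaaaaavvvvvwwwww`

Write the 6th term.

bbbbbbbbbbbbbbaaaaaaaaaaaaaaaaaavvvvvvvwwwwwww

The n-th term is 2n+2 b's then 3n a's then n+1 v's then n+1 w's (n = 1, 2, …).
For term 6, n = 6, so the run lengths are 14, 18, 7, 7.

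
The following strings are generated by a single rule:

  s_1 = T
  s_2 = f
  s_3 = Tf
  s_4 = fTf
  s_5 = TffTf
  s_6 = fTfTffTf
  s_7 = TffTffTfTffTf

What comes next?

From term 3 onward, concatenate the second-to-last term with the last: T·f = Tf, f·Tf = fTf, …
The next term joins fTfTffTf and TffTffTfTffTf.

fTfTffTfTffTffTfTffTf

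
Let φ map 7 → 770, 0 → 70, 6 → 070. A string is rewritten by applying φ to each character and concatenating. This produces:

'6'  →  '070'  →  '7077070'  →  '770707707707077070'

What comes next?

Rewriting the 18 symbols of 770707707707077070 one by one yields 770 770 70 770 70 770 770 70 770 770 70 770 70 770 770 70 770 70; concatenated:

77077070770707707707077077070770707707707077070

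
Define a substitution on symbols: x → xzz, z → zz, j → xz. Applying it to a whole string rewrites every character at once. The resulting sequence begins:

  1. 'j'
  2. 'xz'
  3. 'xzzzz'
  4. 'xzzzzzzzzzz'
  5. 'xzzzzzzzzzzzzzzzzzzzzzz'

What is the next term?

xzzzzzzzzzzzzzzzzzzzzzzzzzzzzzzzzzzzzzzzzzzzzzz

Applying the rule to each of the 23 symbols of xzzzzzzzzzzzzzzzzzzzzzz gives the pieces xzz zz zz zz zz zz zz zz zz zz zz zz zz zz zz zz zz zz zz zz zz zz zz, which concatenate to the answer.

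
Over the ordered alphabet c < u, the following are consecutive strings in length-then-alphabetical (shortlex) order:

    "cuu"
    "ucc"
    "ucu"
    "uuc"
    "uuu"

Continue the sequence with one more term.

cccc

uuu is the last string of length 3, so the next is the first of length 4: c repeated 4 times.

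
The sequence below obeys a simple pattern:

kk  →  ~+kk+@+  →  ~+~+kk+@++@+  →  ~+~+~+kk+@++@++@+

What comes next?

~+~+~+~+kk+@++@++@++@+

Each term wraps the previous one in ~+ on the left and +@+ on the right.
So the next term is ~+·~+~+~+kk+@++@++@+·+@+.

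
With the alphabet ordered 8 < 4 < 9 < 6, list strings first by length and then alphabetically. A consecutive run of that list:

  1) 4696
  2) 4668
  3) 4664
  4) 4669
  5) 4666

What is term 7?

Stepping forward 2 times from 4666: 4666 → 9888, then the target.

9884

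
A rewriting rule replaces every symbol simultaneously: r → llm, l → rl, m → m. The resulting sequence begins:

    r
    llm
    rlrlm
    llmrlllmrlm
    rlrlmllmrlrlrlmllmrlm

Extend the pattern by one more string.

llmrlllmrlmrlrlmllmrlllmrlllmrlmrlrlmllmrlm

φ(rlrlmllmrlrlrlmllmrlm) expands symbol-by-symbol to llm rl llm rl m rl rl m llm rl llm rl llm rl m rl rl m llm rl m; joining the 21 pieces gives the next term.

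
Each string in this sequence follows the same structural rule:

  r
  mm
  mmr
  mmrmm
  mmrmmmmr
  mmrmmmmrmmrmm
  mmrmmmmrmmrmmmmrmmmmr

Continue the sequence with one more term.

From term 3 onward, concatenate the last term with the second-to-last: mm·r = mmr, mmr·mm = mmrmm, …
So term 8 is mmrmmmmrmmrmmmmrmmmmr·mmrmmmmrmmrmm.

mmrmmmmrmmrmmmmrmmmmrmmrmmmmrmmrmm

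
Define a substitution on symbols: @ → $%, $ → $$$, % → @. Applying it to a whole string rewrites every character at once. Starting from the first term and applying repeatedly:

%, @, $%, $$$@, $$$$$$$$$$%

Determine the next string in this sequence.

Rewriting each symbol of $$$$$$$$$$%: $→$$$, $→$$$, $→$$$, $→$$$, $→$$$, $→$$$, $→$$$, $→$$$, $→$$$, $→$$$, %→@, which concatenates to $$$ $$$ $$$ $$$ $$$ $$$ $$$ $$$ $$$ $$$ @.

$$$$$$$$$$$$$$$$$$$$$$$$$$$$$$@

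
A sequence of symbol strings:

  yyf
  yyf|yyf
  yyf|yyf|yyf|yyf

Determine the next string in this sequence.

Every step duplicates the string with '|' between the halves.
Doubling yyf|yyf|yyf|yyf with '|' between the halves:

yyf|yyf|yyf|yyf|yyf|yyf|yyf|yyf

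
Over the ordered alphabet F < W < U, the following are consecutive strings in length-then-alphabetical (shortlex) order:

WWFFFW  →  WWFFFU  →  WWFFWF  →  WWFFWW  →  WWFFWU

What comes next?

Find the rightmost character of WWFFWU below U, bump it to the next letter, and reset everything to its right to F.

WWFFUF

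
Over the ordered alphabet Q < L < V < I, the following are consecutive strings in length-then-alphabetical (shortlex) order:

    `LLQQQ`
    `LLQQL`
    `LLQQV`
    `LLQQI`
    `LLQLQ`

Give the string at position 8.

LLQLI

Stepping forward 3 times from LLQLQ: LLQLQ → LLQLL → LLQLV, then the target.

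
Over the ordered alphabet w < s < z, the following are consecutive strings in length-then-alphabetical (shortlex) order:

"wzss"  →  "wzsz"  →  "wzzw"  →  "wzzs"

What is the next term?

wzzz

The successor of wzzs increments the rightmost position that isn't already z and resets every position after it to w.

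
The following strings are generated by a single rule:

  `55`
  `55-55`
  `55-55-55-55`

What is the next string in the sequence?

s(k+1) = s(k)·-·s(k) — each term doubles the last with '-' between the halves.
One more doubling of 55-55-55-55 gives the answer.

55-55-55-55-55-55-55-55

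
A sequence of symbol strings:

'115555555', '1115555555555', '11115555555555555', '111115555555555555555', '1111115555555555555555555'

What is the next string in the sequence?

Term n consists of n 1's, followed by 3n+1 5's, where the shown terms are n = 2, 3, 4, 5, 6.
For the next term, n = 7, so the run lengths are 7, 22.

11111115555555555555555555555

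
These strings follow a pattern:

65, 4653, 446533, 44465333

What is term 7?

s(k+1) = 4·s(k)·3, so each term gains 4 as a prefix and 3 as a suffix.
From 44465333, 3 further steps: 44465333 → 4444653333 → 444446533333 → (answer).

44444465333333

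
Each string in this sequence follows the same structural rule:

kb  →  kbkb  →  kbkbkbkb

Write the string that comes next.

Every step duplicates the string.
One more doubling of kbkbkbkb gives the answer.

kbkbkbkbkbkbkbkb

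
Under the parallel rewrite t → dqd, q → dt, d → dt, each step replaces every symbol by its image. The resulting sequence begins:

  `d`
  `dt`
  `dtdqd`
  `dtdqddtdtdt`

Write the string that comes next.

dtdqddtdtdtdtdqddtdqddtdqd

Rewriting each symbol of dtdqddtdtdt: d→dt, t→dqd, d→dt, q→dt, d→dt, d→dt, t→dqd, d→dt, t→dqd, d→dt, t→dqd, which concatenates to dt dqd dt dt dt dt dqd dt dqd dt dqd.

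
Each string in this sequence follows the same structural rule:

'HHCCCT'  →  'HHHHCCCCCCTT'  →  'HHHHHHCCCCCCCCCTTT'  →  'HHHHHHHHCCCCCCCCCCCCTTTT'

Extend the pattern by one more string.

The n-th term is 2n H's then 3n C's then n T's (n = 1, 2, …).
For the next term, n = 5, so the run lengths are 10, 15, 5.

HHHHHHHHHHCCCCCCCCCCCCCCCTTTTT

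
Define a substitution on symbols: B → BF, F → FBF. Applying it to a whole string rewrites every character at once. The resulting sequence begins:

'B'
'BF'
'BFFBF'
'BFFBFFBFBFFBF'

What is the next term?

φ(BFFBFFBFBFFBF) expands symbol-by-symbol to BF FBF FBF BF FBF FBF BF FBF BF FBF FBF BF FBF; joining the 13 pieces gives the next term.

BFFBFFBFBFFBFFBFBFFBFBFFBFFBFBFFBF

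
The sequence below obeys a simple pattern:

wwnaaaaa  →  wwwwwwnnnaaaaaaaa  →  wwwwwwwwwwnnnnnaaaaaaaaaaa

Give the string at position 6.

wwwwwwwwwwwwwwwwwwwwwwnnnnnnnnnnnaaaaaaaaaaaaaaaaaaaa

The n-th term is 4n-2 w's then 2n-1 n's then 3n+2 a's (n = 1, 2, …).
Setting n = 6 gives 22, 11, 20 characters in each block.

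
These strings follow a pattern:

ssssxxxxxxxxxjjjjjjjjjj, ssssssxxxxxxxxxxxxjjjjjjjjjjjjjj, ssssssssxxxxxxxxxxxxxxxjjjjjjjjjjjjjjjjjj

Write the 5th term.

Term n consists of 2n s's, followed by 3n+3 x's, followed by 4n+2 j's, where the shown terms are n = 2, 3, 4.
At n = 6 the blocks have lengths 12, 21, 26.

ssssssssssssxxxxxxxxxxxxxxxxxxxxxjjjjjjjjjjjjjjjjjjjjjjjjjj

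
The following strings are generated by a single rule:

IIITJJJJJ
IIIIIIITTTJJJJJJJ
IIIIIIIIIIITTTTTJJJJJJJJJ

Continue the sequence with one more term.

Each string has the form I^{4n-1} T^{2n-1} J^{2n+3} (n = 1, 2, …).
At n = 4 the blocks have lengths 15, 7, 11.

IIIIIIIIIIIIIIITTTTTTTJJJJJJJJJJJ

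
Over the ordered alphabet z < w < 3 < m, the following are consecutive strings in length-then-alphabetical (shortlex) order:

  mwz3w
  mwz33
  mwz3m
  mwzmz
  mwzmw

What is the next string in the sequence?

Find the rightmost character of mwzmw below m, bump it to the next letter, and reset everything to its right to z.

mwzm3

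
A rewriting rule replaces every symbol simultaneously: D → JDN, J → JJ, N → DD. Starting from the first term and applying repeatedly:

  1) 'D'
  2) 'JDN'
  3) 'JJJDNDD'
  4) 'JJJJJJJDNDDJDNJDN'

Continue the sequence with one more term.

JJJJJJJJJJJJJJJDNDDJDNJDNJJJDNDDJJJDNDD

φ(JJJJJJJDNDDJDNJDN) expands symbol-by-symbol to JJ JJ JJ JJ JJ JJ JJ JDN DD JDN JDN JJ JDN DD JJ JDN DD; joining the 17 pieces gives the next term.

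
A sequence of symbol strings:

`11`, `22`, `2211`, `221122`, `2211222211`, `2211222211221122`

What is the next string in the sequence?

This is a Fibonacci-style word recurrence s(k) = s(k−1)·s(k−2): e.g. 22·11 = 2211.
Continuing: 2211222211221122 · 2211222211 gives term 7.

22112222112211222211222211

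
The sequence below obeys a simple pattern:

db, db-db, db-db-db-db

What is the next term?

Every step duplicates the string with '-' between the halves.
So the next term is two copies of db-db-db-db with '-' between the halves.

db-db-db-db-db-db-db-db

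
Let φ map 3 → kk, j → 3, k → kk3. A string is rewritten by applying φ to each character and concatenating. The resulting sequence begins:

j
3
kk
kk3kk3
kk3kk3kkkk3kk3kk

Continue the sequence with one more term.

Rewriting the 16 symbols of kk3kk3kkkk3kk3kk one by one yields kk3 kk3 kk kk3 kk3 kk kk3 kk3 kk3 kk3 kk kk3 kk3 kk kk3 kk3; concatenated:

kk3kk3kkkk3kk3kkkk3kk3kk3kk3kkkk3kk3kkkk3kk3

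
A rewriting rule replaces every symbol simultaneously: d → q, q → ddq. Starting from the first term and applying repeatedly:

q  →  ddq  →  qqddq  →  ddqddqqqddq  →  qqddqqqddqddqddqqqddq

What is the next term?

ddqddqqqddqddqddqqqddqqqddqqqddqddqddqqqddq

Replace each of the 21 characters of qqddqqqddqddqddqqqddq in place — ddq ddq q q ddq ddq ddq q q ddq q q ddq q q ddq ddq ddq q q ddq — and concatenate.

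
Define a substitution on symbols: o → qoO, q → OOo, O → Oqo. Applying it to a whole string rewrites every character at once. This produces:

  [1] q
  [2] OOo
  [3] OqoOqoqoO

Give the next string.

OqoOOoqoOOqoOOoqoOOOoqoOOqo

Expanding OqoOqoqoO: O→Oqo, q→OOo, o→qoO, O→Oqo, q→OOo, o→qoO, q→OOo, o→qoO, O→Oqo. Concatenated: Oqo OOo qoO Oqo OOo qoO OOo qoO Oqo.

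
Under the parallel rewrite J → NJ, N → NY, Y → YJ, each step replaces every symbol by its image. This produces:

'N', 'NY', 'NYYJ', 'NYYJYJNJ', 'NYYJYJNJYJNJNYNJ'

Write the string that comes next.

NYYJYJNJYJNJNYNJYJNJNYNJNYYJNYNJ

Replace each of the 16 characters of NYYJYJNJYJNJNYNJ in place — NY YJ YJ NJ YJ NJ NY NJ YJ NJ NY NJ NY YJ NY NJ — and concatenate.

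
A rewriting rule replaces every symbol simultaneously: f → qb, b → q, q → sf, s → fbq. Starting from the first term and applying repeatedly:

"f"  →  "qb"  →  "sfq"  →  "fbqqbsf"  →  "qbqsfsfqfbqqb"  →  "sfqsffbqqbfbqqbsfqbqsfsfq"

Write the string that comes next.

fbqqbsffbqqbqbqsfsfqqbqsfsfqfbqqbsfqsffbqqbfbqqbsf

Replace each of the 25 characters of sfqsffbqqbfbqqbsfqbqsfsfq in place — fbq qb sf fbq qb qb q sf sf q qb q sf sf q fbq qb sf q sf fbq qb fbq qb sf — and concatenate.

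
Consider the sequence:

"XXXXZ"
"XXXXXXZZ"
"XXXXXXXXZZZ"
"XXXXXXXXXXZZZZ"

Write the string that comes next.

XXXXXXXXXXXXZZZZZ

Term n consists of 2n X's, followed by n-1 Z's, where the shown terms are n = 2, 3, 4, 5.
At n = 6 the blocks have lengths 12, 5.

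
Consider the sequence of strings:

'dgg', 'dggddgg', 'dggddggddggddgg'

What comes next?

dggddggddggddggddggddggddggddgg

Each string is two copies of the previous one joined by 'd'.
So the next term is two copies of dggddggddggddgg with 'd' between the halves.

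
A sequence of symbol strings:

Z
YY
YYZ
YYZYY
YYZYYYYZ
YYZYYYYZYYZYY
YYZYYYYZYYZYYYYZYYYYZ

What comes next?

From term 3 onward, concatenate the last term with the second-to-last: YY·Z = YYZ, YYZ·YY = YYZYY, …
So term 8 is YYZYYYYZYYZYYYYZYYYYZ·YYZYYYYZYYZYY.

YYZYYYYZYYZYYYYZYYYYZYYZYYYYZYYZYY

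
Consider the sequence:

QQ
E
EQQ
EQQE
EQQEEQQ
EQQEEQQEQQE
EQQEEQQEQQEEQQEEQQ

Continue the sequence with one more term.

This is a Fibonacci-style word recurrence s(k) = s(k−1)·s(k−2): e.g. E·QQ = EQQ.
The next term joins EQQEEQQEQQEEQQEEQQ and EQQEEQQEQQE.

EQQEEQQEQQEEQQEEQQEQQEEQQEQQE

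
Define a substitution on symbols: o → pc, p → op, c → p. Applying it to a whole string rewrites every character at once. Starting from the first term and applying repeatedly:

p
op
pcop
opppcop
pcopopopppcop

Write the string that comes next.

opppcoppcoppcopopopppcop

Applying the rule to each of the 13 symbols of pcopopopppcop gives the pieces op p pc op pc op pc op op op p pc op, which concatenate to the answer.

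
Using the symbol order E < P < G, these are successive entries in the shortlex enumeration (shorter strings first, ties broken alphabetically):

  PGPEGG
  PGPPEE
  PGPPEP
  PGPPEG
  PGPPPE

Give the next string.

Find the rightmost character of PGPPPE below G, bump it to the next letter, and reset everything to its right to E.

PGPPPP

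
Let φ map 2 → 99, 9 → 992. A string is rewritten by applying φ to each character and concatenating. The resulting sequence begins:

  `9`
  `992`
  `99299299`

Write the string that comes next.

Expanding 99299299: 9→992, 9→992, 2→99, 9→992, 9→992, 2→99, 9→992, 9→992. Concatenated: 992 992 99 992 992 99 992 992.

9929929999299299992992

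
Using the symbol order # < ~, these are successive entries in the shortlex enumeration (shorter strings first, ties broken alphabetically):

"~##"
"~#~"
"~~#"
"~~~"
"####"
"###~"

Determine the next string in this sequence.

Find the rightmost character of ###~ below ~, bump it to the next letter, and reset everything to its right to #.

##~#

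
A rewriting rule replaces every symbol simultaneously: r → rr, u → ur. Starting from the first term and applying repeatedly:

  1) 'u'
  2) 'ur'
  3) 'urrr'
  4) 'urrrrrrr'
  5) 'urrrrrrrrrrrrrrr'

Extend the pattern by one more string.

Replace each of the 16 characters of urrrrrrrrrrrrrrr in place — ur rr rr rr rr rr rr rr rr rr rr rr rr rr rr rr — and concatenate.

urrrrrrrrrrrrrrrrrrrrrrrrrrrrrrr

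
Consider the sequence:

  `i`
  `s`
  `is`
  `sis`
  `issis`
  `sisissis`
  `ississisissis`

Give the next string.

This is a Fibonacci-style word recurrence s(k) = s(k−2)·s(k−1): e.g. i·s = is.
So term 8 is sisissis·ississisissis.

sisissisississisissis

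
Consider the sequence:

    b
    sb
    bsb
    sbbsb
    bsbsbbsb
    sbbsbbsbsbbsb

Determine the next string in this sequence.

This is a Fibonacci-style word recurrence s(k) = s(k−2)·s(k−1): e.g. b·sb = bsb.
So term 7 is bsbsbbsb·sbbsbbsbsbbsb.

bsbsbbsbsbbsbbsbsbbsb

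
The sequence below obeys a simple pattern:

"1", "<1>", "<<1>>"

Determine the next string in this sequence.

Every step adds < to the front and > to the end of the previous string.
Applying this once more to <<1>>:

<<<1>>>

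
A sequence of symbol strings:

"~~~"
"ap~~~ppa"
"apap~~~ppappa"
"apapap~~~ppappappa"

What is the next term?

apapapap~~~ppappappappa

s(k+1) = ap·s(k)·ppa, so each term gains ap as a prefix and ppa as a suffix.
So the next term is ap·apapap~~~ppappappa·ppa.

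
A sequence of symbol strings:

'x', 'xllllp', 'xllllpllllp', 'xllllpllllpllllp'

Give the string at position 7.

The strings grow by a fixed suffix llllp each time.
From xllllpllllpllllp, 3 further steps: xllllpllllpllllp → xllllpllllpllllpllllp → xllllpllllpllllpllllpllllp → (answer).

xllllpllllpllllpllllpllllpllllp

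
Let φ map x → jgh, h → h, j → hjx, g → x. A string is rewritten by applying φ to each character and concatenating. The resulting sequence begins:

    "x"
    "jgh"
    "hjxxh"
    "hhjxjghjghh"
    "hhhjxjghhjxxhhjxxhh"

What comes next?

hhhhjxjghhjxxhhhjxjghjghhhhjxjghjghhh

Replace each of the 19 characters of hhhjxjghhjxxhhjxxhh in place — h h h hjx jgh hjx x h h hjx jgh jgh h h hjx jgh jgh h h — and concatenate.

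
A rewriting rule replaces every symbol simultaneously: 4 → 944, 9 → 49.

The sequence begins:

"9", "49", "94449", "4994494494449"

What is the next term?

Applying the rule to each of the 13 symbols of 4994494494449 gives the pieces 944 49 49 944 944 49 944 944 49 944 944 944 49, which concatenate to the answer.

9444949944944499449444994494494449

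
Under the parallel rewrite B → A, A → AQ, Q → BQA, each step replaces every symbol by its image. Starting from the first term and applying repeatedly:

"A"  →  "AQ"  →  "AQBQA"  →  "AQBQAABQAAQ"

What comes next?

Apply φ to AQBQAABQAAQ symbol by symbol: A→AQ, Q→BQA, B→A, Q→BQA, A→AQ, A→AQ, B→A, Q→BQA, A→AQ, A→AQ, Q→BQA; joined: AQ BQA A BQA AQ AQ A BQA AQ AQ BQA.

AQBQAABQAAQAQABQAAQAQBQA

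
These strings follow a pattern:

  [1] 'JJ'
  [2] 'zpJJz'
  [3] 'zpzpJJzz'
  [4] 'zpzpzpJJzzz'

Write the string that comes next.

Each term wraps the previous one in zp on the left and z on the right.
One more step from zpzpzpJJzzz gives the answer.

zpzpzpzpJJzzzz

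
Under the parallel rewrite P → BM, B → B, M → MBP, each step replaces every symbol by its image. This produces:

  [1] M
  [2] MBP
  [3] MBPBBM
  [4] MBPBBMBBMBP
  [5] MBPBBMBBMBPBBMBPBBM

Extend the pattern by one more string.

Rewriting the 19 symbols of MBPBBMBBMBPBBMBPBBM one by one yields MBP B BM B B MBP B B MBP B BM B B MBP B BM B B MBP; concatenated:

MBPBBMBBMBPBBMBPBBMBBMBPBBMBBMBP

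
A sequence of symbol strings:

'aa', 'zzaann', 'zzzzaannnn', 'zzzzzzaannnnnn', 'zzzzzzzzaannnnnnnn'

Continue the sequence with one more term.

Every step adds zz to the front and nn to the end of the previous string.
So the next term is zz·zzzzzzzzaannnnnnnn·nn.

zzzzzzzzzzaannnnnnnnnn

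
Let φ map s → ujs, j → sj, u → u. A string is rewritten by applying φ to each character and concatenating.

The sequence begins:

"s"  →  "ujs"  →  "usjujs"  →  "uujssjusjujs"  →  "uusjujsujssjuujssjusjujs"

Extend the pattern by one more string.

uuujssjusjujsusjujsujssjuusjujsujssjuujssjusjujs

φ(uusjujsujssjuujssjusjujs) expands symbol-by-symbol to u u ujs sj u sj ujs u sj ujs ujs sj u u sj ujs ujs sj u ujs sj u sj ujs; joining the 24 pieces gives the next term.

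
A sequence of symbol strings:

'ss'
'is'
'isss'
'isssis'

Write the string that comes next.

This is a Fibonacci-style word recurrence s(k) = s(k−1)·s(k−2): e.g. is·ss = isss.
So term 5 is isssis·isss.

isssisisss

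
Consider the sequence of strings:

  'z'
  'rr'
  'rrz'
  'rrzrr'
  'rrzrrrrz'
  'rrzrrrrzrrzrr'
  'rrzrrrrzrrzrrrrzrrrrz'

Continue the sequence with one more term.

From term 3 onward, concatenate the last term with the second-to-last: rr·z = rrz, rrz·rr = rrzrr, …
Continuing: rrzrrrrzrrzrrrrzrrrrz · rrzrrrrzrrzrr gives term 8.

rrzrrrrzrrzrrrrzrrrrzrrzrrrrzrrzrr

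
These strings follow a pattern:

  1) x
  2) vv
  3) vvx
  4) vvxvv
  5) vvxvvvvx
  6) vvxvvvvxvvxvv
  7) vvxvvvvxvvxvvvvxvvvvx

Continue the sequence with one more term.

This is a Fibonacci-style word recurrence s(k) = s(k−1)·s(k−2): e.g. vv·x = vvx.
Continuing: vvxvvvvxvvxvvvvxvvvvx · vvxvvvvxvvxvv gives term 8.

vvxvvvvxvvxvvvvxvvvvxvvxvvvvxvvxvv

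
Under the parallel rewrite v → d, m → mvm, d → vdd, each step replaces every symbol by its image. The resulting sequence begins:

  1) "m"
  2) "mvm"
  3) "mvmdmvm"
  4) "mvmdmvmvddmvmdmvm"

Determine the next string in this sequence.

Rewriting the 17 symbols of mvmdmvmvddmvmdmvm one by one yields mvm d mvm vdd mvm d mvm d vdd vdd mvm d mvm vdd mvm d mvm; concatenated:

mvmdmvmvddmvmdmvmdvddvddmvmdmvmvddmvmdmvm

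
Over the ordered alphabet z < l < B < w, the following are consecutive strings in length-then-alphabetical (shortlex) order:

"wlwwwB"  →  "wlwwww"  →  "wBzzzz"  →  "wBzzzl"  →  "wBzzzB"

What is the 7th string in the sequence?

Continuing the enumeration 2 steps past wBzzzB: wBzzzB → wBzzzw → (answer).

wBzzlz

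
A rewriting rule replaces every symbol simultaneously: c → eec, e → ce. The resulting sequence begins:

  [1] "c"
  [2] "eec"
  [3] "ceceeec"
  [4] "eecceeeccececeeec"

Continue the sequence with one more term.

ceceeeceeccececeeeceecceeecceeeccececeeec

Replace each of the 17 characters of eecceeeccececeeec in place — ce ce eec eec ce ce ce eec eec ce eec ce eec ce ce ce eec — and concatenate.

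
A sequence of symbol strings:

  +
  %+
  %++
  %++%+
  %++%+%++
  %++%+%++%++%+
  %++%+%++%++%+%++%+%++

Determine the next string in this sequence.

%++%+%++%++%+%++%+%++%++%+%++%++%+

This is a Fibonacci-style word recurrence s(k) = s(k−1)·s(k−2): e.g. %+·+ = %++.
Continuing: %++%+%++%++%+%++%+%++ · %++%+%++%++%+ gives term 8.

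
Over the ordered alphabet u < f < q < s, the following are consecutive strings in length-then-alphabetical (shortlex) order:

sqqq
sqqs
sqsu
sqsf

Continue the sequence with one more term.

Find the rightmost character of sqsf below s, bump it to the next letter, and reset everything to its right to u.

sqsq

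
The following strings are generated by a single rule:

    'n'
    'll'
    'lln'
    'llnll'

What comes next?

llnlllln

Each term (from the third on) is the previous term followed by the one before it: term 3 = ll·n = lln.
So term 5 is llnll·lln.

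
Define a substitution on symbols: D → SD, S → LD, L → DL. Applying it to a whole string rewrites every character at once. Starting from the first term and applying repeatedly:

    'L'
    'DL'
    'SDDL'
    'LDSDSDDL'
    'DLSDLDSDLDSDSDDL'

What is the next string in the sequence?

Rewriting the 16 symbols of DLSDLDSDLDSDSDDL one by one yields SD DL LD SD DL SD LD SD DL SD LD SD LD SD SD DL; concatenated:

SDDLLDSDDLSDLDSDDLSDLDSDLDSDSDDL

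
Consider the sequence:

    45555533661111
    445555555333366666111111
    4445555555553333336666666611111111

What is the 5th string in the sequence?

Each string has the form 4^{n} 5^{2n+3} 3^{2n} 6^{3n-1} 1^{2n+2} (n = 1, 2, …).
Setting n = 5 gives 5, 13, 10, 14, 12 characters in each block.

444445555555555555333333333366666666666666111111111111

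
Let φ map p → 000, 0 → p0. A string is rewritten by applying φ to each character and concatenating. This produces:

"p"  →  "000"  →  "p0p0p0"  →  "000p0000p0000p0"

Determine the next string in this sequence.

Rewriting the 15 symbols of 000p0000p0000p0 one by one yields p0 p0 p0 000 p0 p0 p0 p0 000 p0 p0 p0 p0 000 p0; concatenated:

p0p0p0000p0p0p0p0000p0p0p0p0000p0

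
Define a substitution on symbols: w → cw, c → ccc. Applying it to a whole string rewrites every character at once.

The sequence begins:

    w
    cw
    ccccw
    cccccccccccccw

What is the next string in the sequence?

ccccccccccccccccccccccccccccccccccccccccw

φ(cccccccccccccw) expands symbol-by-symbol to ccc ccc ccc ccc ccc ccc ccc ccc ccc ccc ccc ccc ccc cw; joining the 14 pieces gives the next term.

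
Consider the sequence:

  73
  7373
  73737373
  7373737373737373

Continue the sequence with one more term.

73737373737373737373737373737373

Every step duplicates the string.
So the next term is two copies of 7373737373737373.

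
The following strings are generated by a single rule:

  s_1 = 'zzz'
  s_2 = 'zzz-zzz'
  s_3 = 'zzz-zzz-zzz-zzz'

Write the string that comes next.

zzz-zzz-zzz-zzz-zzz-zzz-zzz-zzz

Each string is two copies of the previous one joined by '-'.
So the next term is two copies of zzz-zzz-zzz-zzz with '-' between the halves.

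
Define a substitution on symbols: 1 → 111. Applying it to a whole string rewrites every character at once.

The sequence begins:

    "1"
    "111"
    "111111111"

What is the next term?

111111111111111111111111111

Expanding 111111111: 1→111, 1→111, 1→111, 1→111, 1→111, 1→111, 1→111, 1→111, 1→111. Concatenated: 111 111 111 111 111 111 111 111 111.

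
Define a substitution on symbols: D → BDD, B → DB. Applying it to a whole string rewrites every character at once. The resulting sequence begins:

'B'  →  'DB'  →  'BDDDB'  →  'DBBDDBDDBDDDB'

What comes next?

BDDDBDBBDDBDDDBBDDBDDDBBDDBDDBDDDB

Replace each of the 13 characters of DBBDDBDDBDDDB in place — BDD DB DB BDD BDD DB BDD BDD DB BDD BDD BDD DB — and concatenate.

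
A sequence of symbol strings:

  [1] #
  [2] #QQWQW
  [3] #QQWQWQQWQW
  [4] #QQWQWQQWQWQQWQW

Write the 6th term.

#QQWQWQQWQWQQWQWQQWQWQQWQW

Each term is the previous one with QQWQW appended.
From #QQWQWQQWQWQQWQW, 2 further steps: #QQWQWQQWQWQQWQW → #QQWQWQQWQWQQWQWQQWQW → (answer).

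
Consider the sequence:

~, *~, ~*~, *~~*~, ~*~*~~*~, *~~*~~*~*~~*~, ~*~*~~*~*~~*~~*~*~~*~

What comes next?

This is a Fibonacci-style word recurrence s(k) = s(k−2)·s(k−1): e.g. ~·*~ = ~*~.
Continuing: *~~*~~*~*~~*~ · ~*~*~~*~*~~*~~*~*~~*~ gives term 8.

*~~*~~*~*~~*~~*~*~~*~*~~*~~*~*~~*~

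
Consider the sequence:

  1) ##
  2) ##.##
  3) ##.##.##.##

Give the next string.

Each string is two copies of the previous one joined by '.'.
So the next term is two copies of ##.##.##.## with '.' between the halves.

##.##.##.##.##.##.##.##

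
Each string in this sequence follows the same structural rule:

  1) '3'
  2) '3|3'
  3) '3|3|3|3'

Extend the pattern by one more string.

Each string is two copies of the previous one joined by '|'.
One more doubling of 3|3|3|3 gives the answer.

3|3|3|3|3|3|3|3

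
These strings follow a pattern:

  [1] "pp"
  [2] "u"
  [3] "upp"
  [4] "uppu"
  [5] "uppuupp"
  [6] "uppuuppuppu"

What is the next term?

uppuuppuppuuppuupp

From term 3 onward, concatenate the last term with the second-to-last: u·pp = upp, upp·u = uppu, …
So term 7 is uppuuppuppu·uppuupp.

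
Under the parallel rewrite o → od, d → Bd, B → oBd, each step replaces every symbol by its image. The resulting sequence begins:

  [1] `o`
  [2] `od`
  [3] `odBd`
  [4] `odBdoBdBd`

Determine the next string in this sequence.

odBdoBdBdodoBdBdoBdBd

Expanding odBdoBdBd: o→od, d→Bd, B→oBd, d→Bd, o→od, B→oBd, d→Bd, B→oBd, d→Bd. Concatenated: od Bd oBd Bd od oBd Bd oBd Bd.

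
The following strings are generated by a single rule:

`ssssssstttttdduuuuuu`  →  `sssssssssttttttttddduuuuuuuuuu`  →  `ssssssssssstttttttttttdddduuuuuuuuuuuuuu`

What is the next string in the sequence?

Term n consists of 2n+3 s's, followed by 3n-1 t's, followed by n d's, followed by 4n-2 u's, where the shown terms are n = 2, 3, 4.
At n = 5 the blocks have lengths 13, 14, 5, 18.

sssssssssssssttttttttttttttddddduuuuuuuuuuuuuuuuuu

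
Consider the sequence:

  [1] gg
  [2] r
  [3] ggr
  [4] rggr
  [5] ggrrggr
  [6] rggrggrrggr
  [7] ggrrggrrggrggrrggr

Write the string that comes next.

This is a Fibonacci-style word recurrence s(k) = s(k−2)·s(k−1): e.g. gg·r = ggr.
So term 8 is rggrggrrggr·ggrrggrrggrggrrggr.

rggrggrrggrggrrggrrggrggrrggr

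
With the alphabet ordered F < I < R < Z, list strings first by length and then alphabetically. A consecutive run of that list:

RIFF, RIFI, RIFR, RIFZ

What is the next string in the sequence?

RIIF

The successor of RIFZ increments the rightmost position that isn't already Z and resets every position after it to F.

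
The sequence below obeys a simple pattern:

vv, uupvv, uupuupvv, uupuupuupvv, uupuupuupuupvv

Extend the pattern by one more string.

Each term is the previous one with uup prepended.
One more step from uupuupuupuupvv gives the answer.

uupuupuupuupuupvv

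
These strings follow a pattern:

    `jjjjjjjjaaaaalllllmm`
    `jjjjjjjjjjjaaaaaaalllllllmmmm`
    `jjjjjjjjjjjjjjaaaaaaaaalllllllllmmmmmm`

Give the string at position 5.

jjjjjjjjjjjjjjjjjjjjaaaaaaaaaaaaalllllllllllllmmmmmmmmmm

Reading off run lengths: j runs 8, 11, 14; a runs 5, 7, 9; l runs 5, 7, 9; m runs 2, 4, 6 — each is linear in n, where the shown terms are n = 2, 3, 4.
Setting n = 6 gives 20, 13, 13, 10 characters in each block.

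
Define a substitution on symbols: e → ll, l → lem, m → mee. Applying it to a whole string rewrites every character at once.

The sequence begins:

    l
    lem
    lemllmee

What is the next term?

lemllmeelemlemmeellll

Expanding lemllmee: l→lem, e→ll, m→mee, l→lem, l→lem, m→mee, e→ll, e→ll. Concatenated: lem ll mee lem lem mee ll ll.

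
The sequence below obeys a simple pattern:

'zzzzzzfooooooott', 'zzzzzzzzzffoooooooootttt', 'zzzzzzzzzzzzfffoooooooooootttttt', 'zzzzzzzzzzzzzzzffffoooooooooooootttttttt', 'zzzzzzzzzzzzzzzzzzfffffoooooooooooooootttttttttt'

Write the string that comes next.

Term n consists of 3n z's, followed by n-1 f's, followed by 2n+3 o's, followed by 2n-2 t's, where the shown terms are n = 2, 3, 4, 5, 6.
Setting n = 7 gives 21, 6, 17, 12 characters in each block.

zzzzzzzzzzzzzzzzzzzzzffffffoooooooooooooooootttttttttttt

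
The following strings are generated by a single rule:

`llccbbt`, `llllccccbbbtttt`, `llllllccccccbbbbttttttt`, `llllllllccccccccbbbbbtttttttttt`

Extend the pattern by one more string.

Reading off run lengths: l runs 2, 4, 6, 8; c runs 2, 4, 6, 8; b runs 2, 3, 4, 5; t runs 1, 4, 7, 10 — each is linear in n (n = 1, 2, …).
For the next term, n = 5, so the run lengths are 10, 10, 6, 13.

llllllllllccccccccccbbbbbbttttttttttttt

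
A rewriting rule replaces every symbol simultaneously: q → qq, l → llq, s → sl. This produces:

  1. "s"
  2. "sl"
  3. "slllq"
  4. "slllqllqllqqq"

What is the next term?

φ(slllqllqllqqq) expands symbol-by-symbol to sl llq llq llq qq llq llq qq llq llq qq qq qq; joining the 13 pieces gives the next term.

slllqllqllqqqllqllqqqllqllqqqqqqq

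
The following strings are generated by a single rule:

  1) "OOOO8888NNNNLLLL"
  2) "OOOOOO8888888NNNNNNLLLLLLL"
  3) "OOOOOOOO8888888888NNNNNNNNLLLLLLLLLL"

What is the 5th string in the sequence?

OOOOOOOOOOOO8888888888888888NNNNNNNNNNNNLLLLLLLLLLLLLLLL

Term n consists of 2n O's, followed by 3n-2 8's, followed by 2n N's, followed by 3n-2 L's, where the shown terms are n = 2, 3, 4.
For term 5, n = 6, so the run lengths are 12, 16, 12, 16.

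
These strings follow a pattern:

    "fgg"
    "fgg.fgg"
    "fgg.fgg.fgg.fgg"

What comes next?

s(k+1) = s(k)·.·s(k) — each term doubles the last with '.' between the halves.
Doubling fgg.fgg.fgg.fgg with '.' between the halves:

fgg.fgg.fgg.fgg.fgg.fgg.fgg.fgg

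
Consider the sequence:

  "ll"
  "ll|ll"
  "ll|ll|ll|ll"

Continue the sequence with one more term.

ll|ll|ll|ll|ll|ll|ll|ll

Every step duplicates the string with '|' between the halves.
So the next term is two copies of ll|ll|ll|ll with '|' between the halves.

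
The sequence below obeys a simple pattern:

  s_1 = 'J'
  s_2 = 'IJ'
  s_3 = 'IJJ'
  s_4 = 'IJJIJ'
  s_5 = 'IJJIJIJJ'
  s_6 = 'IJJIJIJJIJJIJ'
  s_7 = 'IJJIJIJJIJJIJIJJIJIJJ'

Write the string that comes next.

IJJIJIJJIJJIJIJJIJIJJIJJIJIJJIJJIJ

Each term (from the third on) is the previous term followed by the one before it: term 3 = IJ·J = IJJ.
So term 8 is IJJIJIJJIJJIJIJJIJIJJ·IJJIJIJJIJJIJ.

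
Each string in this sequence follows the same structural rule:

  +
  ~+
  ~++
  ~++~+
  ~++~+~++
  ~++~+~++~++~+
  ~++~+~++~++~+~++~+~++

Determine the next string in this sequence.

Each term (from the third on) is the previous term followed by the one before it: term 3 = ~+·+ = ~++.
The next term joins ~++~+~++~++~+~++~+~++ and ~++~+~++~++~+.

~++~+~++~++~+~++~+~++~++~+~++~++~+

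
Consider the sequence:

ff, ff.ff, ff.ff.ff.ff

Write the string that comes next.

ff.ff.ff.ff.ff.ff.ff.ff

Each string is two copies of the previous one joined by '.'.
One more doubling of ff.ff.ff.ff gives the answer.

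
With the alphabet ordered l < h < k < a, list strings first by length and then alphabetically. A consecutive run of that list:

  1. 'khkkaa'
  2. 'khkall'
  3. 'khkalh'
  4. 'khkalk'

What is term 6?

Stepping forward 2 times from khkalk: khkalk → khkala, then the target.

khkahl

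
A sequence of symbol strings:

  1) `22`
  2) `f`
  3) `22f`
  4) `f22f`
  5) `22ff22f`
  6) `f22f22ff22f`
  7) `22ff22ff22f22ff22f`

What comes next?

f22f22ff22f22ff22ff22f22ff22f

This is a Fibonacci-style word recurrence s(k) = s(k−2)·s(k−1): e.g. 22·f = 22f.
The next term joins f22f22ff22f and 22ff22ff22f22ff22f.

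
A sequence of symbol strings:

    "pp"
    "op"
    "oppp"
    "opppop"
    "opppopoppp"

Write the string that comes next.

Each term (from the third on) is the previous term followed by the one before it: term 3 = op·pp = oppp.
Continuing: opppopoppp · opppop gives term 6.

opppopopppopppop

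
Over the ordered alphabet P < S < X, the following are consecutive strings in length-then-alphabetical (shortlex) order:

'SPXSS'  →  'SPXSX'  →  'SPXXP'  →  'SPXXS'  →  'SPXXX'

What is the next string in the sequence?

SSPPP

Find the rightmost character of SPXXX below X, bump it to the next letter, and reset everything to its right to P.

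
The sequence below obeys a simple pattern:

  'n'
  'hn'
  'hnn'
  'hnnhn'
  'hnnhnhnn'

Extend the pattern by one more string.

This is a Fibonacci-style word recurrence s(k) = s(k−1)·s(k−2): e.g. hn·n = hnn.
Continuing: hnnhnhnn · hnnhn gives term 6.

hnnhnhnnhnnhn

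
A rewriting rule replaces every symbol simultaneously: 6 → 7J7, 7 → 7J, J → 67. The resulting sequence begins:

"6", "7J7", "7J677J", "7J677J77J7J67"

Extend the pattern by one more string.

7J677J77J7J677J7J677J677J77J

Replace each of the 13 characters of 7J677J77J7J67 in place — 7J 67 7J7 7J 7J 67 7J 7J 67 7J 67 7J7 7J — and concatenate.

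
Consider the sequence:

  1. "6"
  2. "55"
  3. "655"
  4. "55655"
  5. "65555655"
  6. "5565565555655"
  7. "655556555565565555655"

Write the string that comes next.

5565565555655655556555565565555655

From term 3 onward, concatenate the second-to-last term with the last: 6·55 = 655, 55·655 = 55655, …
Continuing: 5565565555655 · 655556555565565555655 gives term 8.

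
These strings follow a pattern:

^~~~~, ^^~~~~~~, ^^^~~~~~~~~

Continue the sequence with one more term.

Reading off run lengths: ^ runs 1, 2, 3; ~ runs 4, 6, 8 — each is linear in n, where the shown terms are n = 2, 3, 4.
At n = 5 the blocks have lengths 4, 10.

^^^^~~~~~~~~~~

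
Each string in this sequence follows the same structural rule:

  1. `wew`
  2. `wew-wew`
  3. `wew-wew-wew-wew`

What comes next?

Each string is two copies of the previous one joined by '-'.
So the next term is two copies of wew-wew-wew-wew with '-' between the halves.

wew-wew-wew-wew-wew-wew-wew-wew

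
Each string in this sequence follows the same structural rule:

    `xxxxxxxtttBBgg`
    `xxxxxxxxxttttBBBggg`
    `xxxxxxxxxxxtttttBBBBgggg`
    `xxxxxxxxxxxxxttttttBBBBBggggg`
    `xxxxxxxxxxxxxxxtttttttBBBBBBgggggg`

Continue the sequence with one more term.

xxxxxxxxxxxxxxxxxttttttttBBBBBBBggggggg

Term n consists of 2n+1 x's, followed by n t's, followed by n-1 B's, followed by n-1 g's, where the shown terms are n = 3, 4, 5, 6, 7.
At n = 8 the blocks have lengths 17, 8, 7, 7.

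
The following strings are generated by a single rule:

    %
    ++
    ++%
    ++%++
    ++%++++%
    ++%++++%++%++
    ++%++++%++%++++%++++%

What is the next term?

From term 3 onward, concatenate the last term with the second-to-last: ++·% = ++%, ++%·++ = ++%++, …
The next term joins ++%++++%++%++++%++++% and ++%++++%++%++.

++%++++%++%++++%++++%++%++++%++%++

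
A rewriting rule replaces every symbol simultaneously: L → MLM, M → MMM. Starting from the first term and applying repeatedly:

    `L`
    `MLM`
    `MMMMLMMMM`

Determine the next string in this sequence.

MMMMMMMMMMMMMLMMMMMMMMMMMMM

Expanding MMMMLMMMM: M→MMM, M→MMM, M→MMM, M→MMM, L→MLM, M→MMM, M→MMM, M→MMM, M→MMM. Concatenated: MMM MMM MMM MMM MLM MMM MMM MMM MMM.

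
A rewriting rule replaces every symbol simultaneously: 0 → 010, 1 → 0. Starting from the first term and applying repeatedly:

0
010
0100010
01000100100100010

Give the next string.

φ(01000100100100010) expands symbol-by-symbol to 010 0 010 010 010 0 010 010 0 010 010 0 010 010 010 0 010; joining the 17 pieces gives the next term.

01000100100100010010001001000100100100010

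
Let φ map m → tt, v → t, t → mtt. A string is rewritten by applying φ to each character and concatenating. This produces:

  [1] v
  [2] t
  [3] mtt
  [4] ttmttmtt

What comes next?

mttmttttmttmttttmttmtt

Rewriting each symbol of ttmttmtt: t→mtt, t→mtt, m→tt, t→mtt, t→mtt, m→tt, t→mtt, t→mtt, which concatenates to mtt mtt tt mtt mtt tt mtt mtt.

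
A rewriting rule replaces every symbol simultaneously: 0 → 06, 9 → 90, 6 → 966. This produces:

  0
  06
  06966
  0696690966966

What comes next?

Rewriting the 13 symbols of 0696690966966 one by one yields 06 966 90 966 966 90 06 90 966 966 90 966 966; concatenated:

069669096696690069096696690966966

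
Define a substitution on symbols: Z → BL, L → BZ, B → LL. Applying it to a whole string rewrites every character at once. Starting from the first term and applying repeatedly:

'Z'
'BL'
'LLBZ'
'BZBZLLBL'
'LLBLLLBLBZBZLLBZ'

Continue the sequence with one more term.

φ(LLBLLLBLBZBZLLBZ) expands symbol-by-symbol to BZ BZ LL BZ BZ BZ LL BZ LL BL LL BL BZ BZ LL BL; joining the 16 pieces gives the next term.

BZBZLLBZBZBZLLBZLLBLLLBLBZBZLLBL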